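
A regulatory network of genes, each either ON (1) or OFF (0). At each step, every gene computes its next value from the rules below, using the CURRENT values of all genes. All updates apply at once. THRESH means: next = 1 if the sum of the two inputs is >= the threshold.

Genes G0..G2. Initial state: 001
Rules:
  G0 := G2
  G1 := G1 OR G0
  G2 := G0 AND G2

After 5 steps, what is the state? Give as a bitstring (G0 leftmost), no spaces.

Step 1: G0=G2=1 G1=G1|G0=0|0=0 G2=G0&G2=0&1=0 -> 100
Step 2: G0=G2=0 G1=G1|G0=0|1=1 G2=G0&G2=1&0=0 -> 010
Step 3: G0=G2=0 G1=G1|G0=1|0=1 G2=G0&G2=0&0=0 -> 010
Step 4: G0=G2=0 G1=G1|G0=1|0=1 G2=G0&G2=0&0=0 -> 010
Step 5: G0=G2=0 G1=G1|G0=1|0=1 G2=G0&G2=0&0=0 -> 010

010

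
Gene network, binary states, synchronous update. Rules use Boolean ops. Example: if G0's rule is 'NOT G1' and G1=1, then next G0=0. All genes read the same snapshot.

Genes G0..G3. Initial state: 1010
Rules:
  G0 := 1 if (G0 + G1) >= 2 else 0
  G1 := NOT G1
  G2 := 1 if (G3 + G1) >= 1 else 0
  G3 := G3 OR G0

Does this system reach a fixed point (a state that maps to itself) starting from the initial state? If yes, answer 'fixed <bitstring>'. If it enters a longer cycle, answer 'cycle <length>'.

Step 0: 1010
Step 1: G0=(1+0>=2)=0 G1=NOT G1=NOT 0=1 G2=(0+0>=1)=0 G3=G3|G0=0|1=1 -> 0101
Step 2: G0=(0+1>=2)=0 G1=NOT G1=NOT 1=0 G2=(1+1>=1)=1 G3=G3|G0=1|0=1 -> 0011
Step 3: G0=(0+0>=2)=0 G1=NOT G1=NOT 0=1 G2=(1+0>=1)=1 G3=G3|G0=1|0=1 -> 0111
Step 4: G0=(0+1>=2)=0 G1=NOT G1=NOT 1=0 G2=(1+1>=1)=1 G3=G3|G0=1|0=1 -> 0011
Cycle of length 2 starting at step 2 -> no fixed point

Answer: cycle 2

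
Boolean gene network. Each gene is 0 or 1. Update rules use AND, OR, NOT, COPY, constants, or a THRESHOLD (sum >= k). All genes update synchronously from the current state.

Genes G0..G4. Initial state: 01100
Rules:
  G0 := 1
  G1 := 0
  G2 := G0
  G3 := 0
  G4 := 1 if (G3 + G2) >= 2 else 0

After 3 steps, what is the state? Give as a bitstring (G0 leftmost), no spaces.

Step 1: G0=1(const) G1=0(const) G2=G0=0 G3=0(const) G4=(0+1>=2)=0 -> 10000
Step 2: G0=1(const) G1=0(const) G2=G0=1 G3=0(const) G4=(0+0>=2)=0 -> 10100
Step 3: G0=1(const) G1=0(const) G2=G0=1 G3=0(const) G4=(0+1>=2)=0 -> 10100

10100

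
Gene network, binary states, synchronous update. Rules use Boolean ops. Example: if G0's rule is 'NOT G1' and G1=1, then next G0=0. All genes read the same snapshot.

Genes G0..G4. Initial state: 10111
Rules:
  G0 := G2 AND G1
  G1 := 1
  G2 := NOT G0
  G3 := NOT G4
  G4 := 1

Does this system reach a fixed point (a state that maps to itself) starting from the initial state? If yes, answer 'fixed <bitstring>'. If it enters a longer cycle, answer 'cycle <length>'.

Step 0: 10111
Step 1: G0=G2&G1=1&0=0 G1=1(const) G2=NOT G0=NOT 1=0 G3=NOT G4=NOT 1=0 G4=1(const) -> 01001
Step 2: G0=G2&G1=0&1=0 G1=1(const) G2=NOT G0=NOT 0=1 G3=NOT G4=NOT 1=0 G4=1(const) -> 01101
Step 3: G0=G2&G1=1&1=1 G1=1(const) G2=NOT G0=NOT 0=1 G3=NOT G4=NOT 1=0 G4=1(const) -> 11101
Step 4: G0=G2&G1=1&1=1 G1=1(const) G2=NOT G0=NOT 1=0 G3=NOT G4=NOT 1=0 G4=1(const) -> 11001
Step 5: G0=G2&G1=0&1=0 G1=1(const) G2=NOT G0=NOT 1=0 G3=NOT G4=NOT 1=0 G4=1(const) -> 01001
Cycle of length 4 starting at step 1 -> no fixed point

Answer: cycle 4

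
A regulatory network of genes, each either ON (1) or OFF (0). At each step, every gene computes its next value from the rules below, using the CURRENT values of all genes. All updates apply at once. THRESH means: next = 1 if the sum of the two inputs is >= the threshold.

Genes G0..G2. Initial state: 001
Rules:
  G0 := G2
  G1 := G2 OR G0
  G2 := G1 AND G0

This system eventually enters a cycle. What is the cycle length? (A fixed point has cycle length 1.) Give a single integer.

Step 0: 001
Step 1: G0=G2=1 G1=G2|G0=1|0=1 G2=G1&G0=0&0=0 -> 110
Step 2: G0=G2=0 G1=G2|G0=0|1=1 G2=G1&G0=1&1=1 -> 011
Step 3: G0=G2=1 G1=G2|G0=1|0=1 G2=G1&G0=1&0=0 -> 110
State from step 3 equals state from step 1 -> cycle length 2

Answer: 2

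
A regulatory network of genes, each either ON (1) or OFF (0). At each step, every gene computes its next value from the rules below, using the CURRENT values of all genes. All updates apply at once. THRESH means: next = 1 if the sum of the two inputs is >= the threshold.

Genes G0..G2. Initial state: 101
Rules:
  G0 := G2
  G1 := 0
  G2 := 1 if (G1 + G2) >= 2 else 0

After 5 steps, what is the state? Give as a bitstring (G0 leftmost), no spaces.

Step 1: G0=G2=1 G1=0(const) G2=(0+1>=2)=0 -> 100
Step 2: G0=G2=0 G1=0(const) G2=(0+0>=2)=0 -> 000
Step 3: G0=G2=0 G1=0(const) G2=(0+0>=2)=0 -> 000
Step 4: G0=G2=0 G1=0(const) G2=(0+0>=2)=0 -> 000
Step 5: G0=G2=0 G1=0(const) G2=(0+0>=2)=0 -> 000

000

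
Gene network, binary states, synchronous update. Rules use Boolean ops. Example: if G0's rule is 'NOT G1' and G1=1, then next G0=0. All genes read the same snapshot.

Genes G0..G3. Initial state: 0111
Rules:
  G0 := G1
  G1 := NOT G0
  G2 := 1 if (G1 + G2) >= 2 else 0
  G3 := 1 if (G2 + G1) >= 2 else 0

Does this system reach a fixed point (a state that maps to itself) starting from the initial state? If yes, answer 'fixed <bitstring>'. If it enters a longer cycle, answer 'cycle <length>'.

Answer: cycle 4

Derivation:
Step 0: 0111
Step 1: G0=G1=1 G1=NOT G0=NOT 0=1 G2=(1+1>=2)=1 G3=(1+1>=2)=1 -> 1111
Step 2: G0=G1=1 G1=NOT G0=NOT 1=0 G2=(1+1>=2)=1 G3=(1+1>=2)=1 -> 1011
Step 3: G0=G1=0 G1=NOT G0=NOT 1=0 G2=(0+1>=2)=0 G3=(1+0>=2)=0 -> 0000
Step 4: G0=G1=0 G1=NOT G0=NOT 0=1 G2=(0+0>=2)=0 G3=(0+0>=2)=0 -> 0100
Step 5: G0=G1=1 G1=NOT G0=NOT 0=1 G2=(1+0>=2)=0 G3=(0+1>=2)=0 -> 1100
Step 6: G0=G1=1 G1=NOT G0=NOT 1=0 G2=(1+0>=2)=0 G3=(0+1>=2)=0 -> 1000
Step 7: G0=G1=0 G1=NOT G0=NOT 1=0 G2=(0+0>=2)=0 G3=(0+0>=2)=0 -> 0000
Cycle of length 4 starting at step 3 -> no fixed point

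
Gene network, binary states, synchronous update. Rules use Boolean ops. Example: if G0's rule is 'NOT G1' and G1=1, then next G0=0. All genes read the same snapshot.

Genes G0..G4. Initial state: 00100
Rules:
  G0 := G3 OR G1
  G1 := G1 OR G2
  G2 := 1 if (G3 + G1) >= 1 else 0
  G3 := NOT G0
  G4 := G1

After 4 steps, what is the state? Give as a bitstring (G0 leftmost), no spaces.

Step 1: G0=G3|G1=0|0=0 G1=G1|G2=0|1=1 G2=(0+0>=1)=0 G3=NOT G0=NOT 0=1 G4=G1=0 -> 01010
Step 2: G0=G3|G1=1|1=1 G1=G1|G2=1|0=1 G2=(1+1>=1)=1 G3=NOT G0=NOT 0=1 G4=G1=1 -> 11111
Step 3: G0=G3|G1=1|1=1 G1=G1|G2=1|1=1 G2=(1+1>=1)=1 G3=NOT G0=NOT 1=0 G4=G1=1 -> 11101
Step 4: G0=G3|G1=0|1=1 G1=G1|G2=1|1=1 G2=(0+1>=1)=1 G3=NOT G0=NOT 1=0 G4=G1=1 -> 11101

11101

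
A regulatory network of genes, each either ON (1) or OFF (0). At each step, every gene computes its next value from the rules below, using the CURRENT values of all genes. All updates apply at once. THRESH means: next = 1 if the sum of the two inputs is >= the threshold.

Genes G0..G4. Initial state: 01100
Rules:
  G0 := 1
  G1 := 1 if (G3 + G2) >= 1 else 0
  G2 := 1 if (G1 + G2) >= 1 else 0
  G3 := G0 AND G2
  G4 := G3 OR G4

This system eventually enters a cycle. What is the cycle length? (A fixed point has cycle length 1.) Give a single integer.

Step 0: 01100
Step 1: G0=1(const) G1=(0+1>=1)=1 G2=(1+1>=1)=1 G3=G0&G2=0&1=0 G4=G3|G4=0|0=0 -> 11100
Step 2: G0=1(const) G1=(0+1>=1)=1 G2=(1+1>=1)=1 G3=G0&G2=1&1=1 G4=G3|G4=0|0=0 -> 11110
Step 3: G0=1(const) G1=(1+1>=1)=1 G2=(1+1>=1)=1 G3=G0&G2=1&1=1 G4=G3|G4=1|0=1 -> 11111
Step 4: G0=1(const) G1=(1+1>=1)=1 G2=(1+1>=1)=1 G3=G0&G2=1&1=1 G4=G3|G4=1|1=1 -> 11111
State from step 4 equals state from step 3 -> cycle length 1

Answer: 1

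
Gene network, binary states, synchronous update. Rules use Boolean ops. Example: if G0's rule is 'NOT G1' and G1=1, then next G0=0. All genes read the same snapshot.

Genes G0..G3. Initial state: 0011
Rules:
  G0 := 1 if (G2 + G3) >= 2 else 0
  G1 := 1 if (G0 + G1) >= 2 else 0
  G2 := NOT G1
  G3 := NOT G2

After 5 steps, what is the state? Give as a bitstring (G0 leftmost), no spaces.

Step 1: G0=(1+1>=2)=1 G1=(0+0>=2)=0 G2=NOT G1=NOT 0=1 G3=NOT G2=NOT 1=0 -> 1010
Step 2: G0=(1+0>=2)=0 G1=(1+0>=2)=0 G2=NOT G1=NOT 0=1 G3=NOT G2=NOT 1=0 -> 0010
Step 3: G0=(1+0>=2)=0 G1=(0+0>=2)=0 G2=NOT G1=NOT 0=1 G3=NOT G2=NOT 1=0 -> 0010
Step 4: G0=(1+0>=2)=0 G1=(0+0>=2)=0 G2=NOT G1=NOT 0=1 G3=NOT G2=NOT 1=0 -> 0010
Step 5: G0=(1+0>=2)=0 G1=(0+0>=2)=0 G2=NOT G1=NOT 0=1 G3=NOT G2=NOT 1=0 -> 0010

0010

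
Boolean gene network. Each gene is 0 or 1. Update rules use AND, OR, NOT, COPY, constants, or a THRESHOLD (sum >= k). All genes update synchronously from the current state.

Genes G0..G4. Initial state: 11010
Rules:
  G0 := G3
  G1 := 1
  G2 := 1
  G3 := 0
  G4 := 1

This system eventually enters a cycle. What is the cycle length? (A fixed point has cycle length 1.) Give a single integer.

Step 0: 11010
Step 1: G0=G3=1 G1=1(const) G2=1(const) G3=0(const) G4=1(const) -> 11101
Step 2: G0=G3=0 G1=1(const) G2=1(const) G3=0(const) G4=1(const) -> 01101
Step 3: G0=G3=0 G1=1(const) G2=1(const) G3=0(const) G4=1(const) -> 01101
State from step 3 equals state from step 2 -> cycle length 1

Answer: 1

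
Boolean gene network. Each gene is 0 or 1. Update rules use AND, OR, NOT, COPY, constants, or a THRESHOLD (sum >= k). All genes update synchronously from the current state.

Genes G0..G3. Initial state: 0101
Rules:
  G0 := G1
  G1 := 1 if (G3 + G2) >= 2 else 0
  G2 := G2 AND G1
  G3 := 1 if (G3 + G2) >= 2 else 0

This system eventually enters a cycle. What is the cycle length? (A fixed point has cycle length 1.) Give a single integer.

Answer: 1

Derivation:
Step 0: 0101
Step 1: G0=G1=1 G1=(1+0>=2)=0 G2=G2&G1=0&1=0 G3=(1+0>=2)=0 -> 1000
Step 2: G0=G1=0 G1=(0+0>=2)=0 G2=G2&G1=0&0=0 G3=(0+0>=2)=0 -> 0000
Step 3: G0=G1=0 G1=(0+0>=2)=0 G2=G2&G1=0&0=0 G3=(0+0>=2)=0 -> 0000
State from step 3 equals state from step 2 -> cycle length 1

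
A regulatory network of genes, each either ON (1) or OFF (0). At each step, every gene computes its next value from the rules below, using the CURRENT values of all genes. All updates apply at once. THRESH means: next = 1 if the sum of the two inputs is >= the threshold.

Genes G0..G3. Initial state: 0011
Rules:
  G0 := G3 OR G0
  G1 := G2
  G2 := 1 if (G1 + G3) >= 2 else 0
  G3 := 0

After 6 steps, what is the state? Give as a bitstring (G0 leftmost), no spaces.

Step 1: G0=G3|G0=1|0=1 G1=G2=1 G2=(0+1>=2)=0 G3=0(const) -> 1100
Step 2: G0=G3|G0=0|1=1 G1=G2=0 G2=(1+0>=2)=0 G3=0(const) -> 1000
Step 3: G0=G3|G0=0|1=1 G1=G2=0 G2=(0+0>=2)=0 G3=0(const) -> 1000
Step 4: G0=G3|G0=0|1=1 G1=G2=0 G2=(0+0>=2)=0 G3=0(const) -> 1000
Step 5: G0=G3|G0=0|1=1 G1=G2=0 G2=(0+0>=2)=0 G3=0(const) -> 1000
Step 6: G0=G3|G0=0|1=1 G1=G2=0 G2=(0+0>=2)=0 G3=0(const) -> 1000

1000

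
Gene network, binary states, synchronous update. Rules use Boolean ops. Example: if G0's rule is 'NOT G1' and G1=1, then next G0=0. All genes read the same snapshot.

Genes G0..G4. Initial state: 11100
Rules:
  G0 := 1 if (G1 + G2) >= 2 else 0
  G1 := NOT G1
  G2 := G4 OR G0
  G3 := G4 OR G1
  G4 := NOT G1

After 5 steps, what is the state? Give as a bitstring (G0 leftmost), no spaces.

Step 1: G0=(1+1>=2)=1 G1=NOT G1=NOT 1=0 G2=G4|G0=0|1=1 G3=G4|G1=0|1=1 G4=NOT G1=NOT 1=0 -> 10110
Step 2: G0=(0+1>=2)=0 G1=NOT G1=NOT 0=1 G2=G4|G0=0|1=1 G3=G4|G1=0|0=0 G4=NOT G1=NOT 0=1 -> 01101
Step 3: G0=(1+1>=2)=1 G1=NOT G1=NOT 1=0 G2=G4|G0=1|0=1 G3=G4|G1=1|1=1 G4=NOT G1=NOT 1=0 -> 10110
Step 4: G0=(0+1>=2)=0 G1=NOT G1=NOT 0=1 G2=G4|G0=0|1=1 G3=G4|G1=0|0=0 G4=NOT G1=NOT 0=1 -> 01101
Step 5: G0=(1+1>=2)=1 G1=NOT G1=NOT 1=0 G2=G4|G0=1|0=1 G3=G4|G1=1|1=1 G4=NOT G1=NOT 1=0 -> 10110

10110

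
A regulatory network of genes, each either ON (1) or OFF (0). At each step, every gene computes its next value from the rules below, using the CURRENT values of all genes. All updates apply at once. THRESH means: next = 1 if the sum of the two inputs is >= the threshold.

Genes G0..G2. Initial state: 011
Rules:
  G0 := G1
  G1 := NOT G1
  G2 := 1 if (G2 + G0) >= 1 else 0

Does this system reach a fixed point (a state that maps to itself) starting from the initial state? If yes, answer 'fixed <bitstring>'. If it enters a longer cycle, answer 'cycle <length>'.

Answer: cycle 2

Derivation:
Step 0: 011
Step 1: G0=G1=1 G1=NOT G1=NOT 1=0 G2=(1+0>=1)=1 -> 101
Step 2: G0=G1=0 G1=NOT G1=NOT 0=1 G2=(1+1>=1)=1 -> 011
Cycle of length 2 starting at step 0 -> no fixed point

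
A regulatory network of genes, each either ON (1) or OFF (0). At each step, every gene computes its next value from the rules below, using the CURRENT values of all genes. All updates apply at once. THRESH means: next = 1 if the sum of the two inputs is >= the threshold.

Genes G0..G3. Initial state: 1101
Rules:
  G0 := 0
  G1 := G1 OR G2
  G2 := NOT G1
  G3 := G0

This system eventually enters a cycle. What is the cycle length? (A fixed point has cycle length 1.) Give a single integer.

Step 0: 1101
Step 1: G0=0(const) G1=G1|G2=1|0=1 G2=NOT G1=NOT 1=0 G3=G0=1 -> 0101
Step 2: G0=0(const) G1=G1|G2=1|0=1 G2=NOT G1=NOT 1=0 G3=G0=0 -> 0100
Step 3: G0=0(const) G1=G1|G2=1|0=1 G2=NOT G1=NOT 1=0 G3=G0=0 -> 0100
State from step 3 equals state from step 2 -> cycle length 1

Answer: 1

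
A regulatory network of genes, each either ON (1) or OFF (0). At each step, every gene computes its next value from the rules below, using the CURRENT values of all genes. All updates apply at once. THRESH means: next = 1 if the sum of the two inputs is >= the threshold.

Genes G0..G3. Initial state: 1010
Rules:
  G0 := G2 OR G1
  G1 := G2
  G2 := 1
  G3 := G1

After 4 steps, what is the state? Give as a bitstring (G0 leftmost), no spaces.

Step 1: G0=G2|G1=1|0=1 G1=G2=1 G2=1(const) G3=G1=0 -> 1110
Step 2: G0=G2|G1=1|1=1 G1=G2=1 G2=1(const) G3=G1=1 -> 1111
Step 3: G0=G2|G1=1|1=1 G1=G2=1 G2=1(const) G3=G1=1 -> 1111
Step 4: G0=G2|G1=1|1=1 G1=G2=1 G2=1(const) G3=G1=1 -> 1111

1111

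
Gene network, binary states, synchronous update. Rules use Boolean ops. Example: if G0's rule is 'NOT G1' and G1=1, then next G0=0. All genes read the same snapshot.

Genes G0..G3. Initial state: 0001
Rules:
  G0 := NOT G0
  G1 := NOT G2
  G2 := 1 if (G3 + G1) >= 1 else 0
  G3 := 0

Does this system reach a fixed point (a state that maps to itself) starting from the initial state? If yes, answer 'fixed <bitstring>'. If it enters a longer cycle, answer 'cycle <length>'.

Answer: cycle 4

Derivation:
Step 0: 0001
Step 1: G0=NOT G0=NOT 0=1 G1=NOT G2=NOT 0=1 G2=(1+0>=1)=1 G3=0(const) -> 1110
Step 2: G0=NOT G0=NOT 1=0 G1=NOT G2=NOT 1=0 G2=(0+1>=1)=1 G3=0(const) -> 0010
Step 3: G0=NOT G0=NOT 0=1 G1=NOT G2=NOT 1=0 G2=(0+0>=1)=0 G3=0(const) -> 1000
Step 4: G0=NOT G0=NOT 1=0 G1=NOT G2=NOT 0=1 G2=(0+0>=1)=0 G3=0(const) -> 0100
Step 5: G0=NOT G0=NOT 0=1 G1=NOT G2=NOT 0=1 G2=(0+1>=1)=1 G3=0(const) -> 1110
Cycle of length 4 starting at step 1 -> no fixed point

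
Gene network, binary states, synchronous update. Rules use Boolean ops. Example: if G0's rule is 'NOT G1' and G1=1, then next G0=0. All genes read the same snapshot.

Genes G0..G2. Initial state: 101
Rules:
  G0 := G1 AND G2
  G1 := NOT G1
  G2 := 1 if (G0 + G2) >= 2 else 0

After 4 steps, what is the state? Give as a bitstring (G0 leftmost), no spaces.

Step 1: G0=G1&G2=0&1=0 G1=NOT G1=NOT 0=1 G2=(1+1>=2)=1 -> 011
Step 2: G0=G1&G2=1&1=1 G1=NOT G1=NOT 1=0 G2=(0+1>=2)=0 -> 100
Step 3: G0=G1&G2=0&0=0 G1=NOT G1=NOT 0=1 G2=(1+0>=2)=0 -> 010
Step 4: G0=G1&G2=1&0=0 G1=NOT G1=NOT 1=0 G2=(0+0>=2)=0 -> 000

000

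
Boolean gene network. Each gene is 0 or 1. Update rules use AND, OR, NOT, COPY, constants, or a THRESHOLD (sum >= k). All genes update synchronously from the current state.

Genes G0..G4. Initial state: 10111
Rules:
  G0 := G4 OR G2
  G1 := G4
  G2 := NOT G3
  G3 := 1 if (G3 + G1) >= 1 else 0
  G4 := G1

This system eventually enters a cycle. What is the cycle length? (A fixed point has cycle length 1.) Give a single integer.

Step 0: 10111
Step 1: G0=G4|G2=1|1=1 G1=G4=1 G2=NOT G3=NOT 1=0 G3=(1+0>=1)=1 G4=G1=0 -> 11010
Step 2: G0=G4|G2=0|0=0 G1=G4=0 G2=NOT G3=NOT 1=0 G3=(1+1>=1)=1 G4=G1=1 -> 00011
Step 3: G0=G4|G2=1|0=1 G1=G4=1 G2=NOT G3=NOT 1=0 G3=(1+0>=1)=1 G4=G1=0 -> 11010
State from step 3 equals state from step 1 -> cycle length 2

Answer: 2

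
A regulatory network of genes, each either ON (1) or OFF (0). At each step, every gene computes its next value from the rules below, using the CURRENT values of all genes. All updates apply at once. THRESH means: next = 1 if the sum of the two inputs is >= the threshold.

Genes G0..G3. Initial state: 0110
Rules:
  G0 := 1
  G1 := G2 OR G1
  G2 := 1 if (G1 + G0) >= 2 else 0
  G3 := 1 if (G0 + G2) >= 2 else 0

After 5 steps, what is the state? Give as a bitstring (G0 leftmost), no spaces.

Step 1: G0=1(const) G1=G2|G1=1|1=1 G2=(1+0>=2)=0 G3=(0+1>=2)=0 -> 1100
Step 2: G0=1(const) G1=G2|G1=0|1=1 G2=(1+1>=2)=1 G3=(1+0>=2)=0 -> 1110
Step 3: G0=1(const) G1=G2|G1=1|1=1 G2=(1+1>=2)=1 G3=(1+1>=2)=1 -> 1111
Step 4: G0=1(const) G1=G2|G1=1|1=1 G2=(1+1>=2)=1 G3=(1+1>=2)=1 -> 1111
Step 5: G0=1(const) G1=G2|G1=1|1=1 G2=(1+1>=2)=1 G3=(1+1>=2)=1 -> 1111

1111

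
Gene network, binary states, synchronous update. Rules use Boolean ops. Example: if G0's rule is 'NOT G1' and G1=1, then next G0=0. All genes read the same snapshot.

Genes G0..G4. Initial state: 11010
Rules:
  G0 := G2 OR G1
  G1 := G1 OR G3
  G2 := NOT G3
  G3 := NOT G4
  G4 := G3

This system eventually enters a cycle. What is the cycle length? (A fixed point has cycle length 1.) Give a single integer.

Step 0: 11010
Step 1: G0=G2|G1=0|1=1 G1=G1|G3=1|1=1 G2=NOT G3=NOT 1=0 G3=NOT G4=NOT 0=1 G4=G3=1 -> 11011
Step 2: G0=G2|G1=0|1=1 G1=G1|G3=1|1=1 G2=NOT G3=NOT 1=0 G3=NOT G4=NOT 1=0 G4=G3=1 -> 11001
Step 3: G0=G2|G1=0|1=1 G1=G1|G3=1|0=1 G2=NOT G3=NOT 0=1 G3=NOT G4=NOT 1=0 G4=G3=0 -> 11100
Step 4: G0=G2|G1=1|1=1 G1=G1|G3=1|0=1 G2=NOT G3=NOT 0=1 G3=NOT G4=NOT 0=1 G4=G3=0 -> 11110
Step 5: G0=G2|G1=1|1=1 G1=G1|G3=1|1=1 G2=NOT G3=NOT 1=0 G3=NOT G4=NOT 0=1 G4=G3=1 -> 11011
State from step 5 equals state from step 1 -> cycle length 4

Answer: 4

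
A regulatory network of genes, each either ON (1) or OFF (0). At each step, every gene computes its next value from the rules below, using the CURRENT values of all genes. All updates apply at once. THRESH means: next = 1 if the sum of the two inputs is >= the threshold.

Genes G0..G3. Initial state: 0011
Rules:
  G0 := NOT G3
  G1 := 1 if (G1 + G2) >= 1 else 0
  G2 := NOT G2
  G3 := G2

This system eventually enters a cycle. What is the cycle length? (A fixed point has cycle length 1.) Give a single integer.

Answer: 2

Derivation:
Step 0: 0011
Step 1: G0=NOT G3=NOT 1=0 G1=(0+1>=1)=1 G2=NOT G2=NOT 1=0 G3=G2=1 -> 0101
Step 2: G0=NOT G3=NOT 1=0 G1=(1+0>=1)=1 G2=NOT G2=NOT 0=1 G3=G2=0 -> 0110
Step 3: G0=NOT G3=NOT 0=1 G1=(1+1>=1)=1 G2=NOT G2=NOT 1=0 G3=G2=1 -> 1101
Step 4: G0=NOT G3=NOT 1=0 G1=(1+0>=1)=1 G2=NOT G2=NOT 0=1 G3=G2=0 -> 0110
State from step 4 equals state from step 2 -> cycle length 2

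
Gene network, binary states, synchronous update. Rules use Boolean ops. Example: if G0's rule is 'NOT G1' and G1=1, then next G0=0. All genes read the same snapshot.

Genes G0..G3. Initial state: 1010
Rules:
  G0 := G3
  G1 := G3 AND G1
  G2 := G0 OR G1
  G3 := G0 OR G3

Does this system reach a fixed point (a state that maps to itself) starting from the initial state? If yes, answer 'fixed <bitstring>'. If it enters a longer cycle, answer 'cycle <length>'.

Answer: fixed 1011

Derivation:
Step 0: 1010
Step 1: G0=G3=0 G1=G3&G1=0&0=0 G2=G0|G1=1|0=1 G3=G0|G3=1|0=1 -> 0011
Step 2: G0=G3=1 G1=G3&G1=1&0=0 G2=G0|G1=0|0=0 G3=G0|G3=0|1=1 -> 1001
Step 3: G0=G3=1 G1=G3&G1=1&0=0 G2=G0|G1=1|0=1 G3=G0|G3=1|1=1 -> 1011
Step 4: G0=G3=1 G1=G3&G1=1&0=0 G2=G0|G1=1|0=1 G3=G0|G3=1|1=1 -> 1011
Fixed point reached at step 3: 1011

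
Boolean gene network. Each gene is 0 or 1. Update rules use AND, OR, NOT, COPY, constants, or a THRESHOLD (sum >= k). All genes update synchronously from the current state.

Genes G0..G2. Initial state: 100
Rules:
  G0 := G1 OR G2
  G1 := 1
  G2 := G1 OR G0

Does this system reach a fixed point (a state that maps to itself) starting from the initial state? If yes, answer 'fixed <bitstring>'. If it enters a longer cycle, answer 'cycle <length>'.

Step 0: 100
Step 1: G0=G1|G2=0|0=0 G1=1(const) G2=G1|G0=0|1=1 -> 011
Step 2: G0=G1|G2=1|1=1 G1=1(const) G2=G1|G0=1|0=1 -> 111
Step 3: G0=G1|G2=1|1=1 G1=1(const) G2=G1|G0=1|1=1 -> 111
Fixed point reached at step 2: 111

Answer: fixed 111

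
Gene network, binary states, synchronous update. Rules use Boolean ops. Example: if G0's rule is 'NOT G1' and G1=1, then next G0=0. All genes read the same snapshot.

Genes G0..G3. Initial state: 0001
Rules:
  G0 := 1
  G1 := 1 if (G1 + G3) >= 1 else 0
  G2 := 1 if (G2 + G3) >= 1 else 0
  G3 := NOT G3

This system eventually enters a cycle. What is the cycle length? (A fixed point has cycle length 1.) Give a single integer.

Step 0: 0001
Step 1: G0=1(const) G1=(0+1>=1)=1 G2=(0+1>=1)=1 G3=NOT G3=NOT 1=0 -> 1110
Step 2: G0=1(const) G1=(1+0>=1)=1 G2=(1+0>=1)=1 G3=NOT G3=NOT 0=1 -> 1111
Step 3: G0=1(const) G1=(1+1>=1)=1 G2=(1+1>=1)=1 G3=NOT G3=NOT 1=0 -> 1110
State from step 3 equals state from step 1 -> cycle length 2

Answer: 2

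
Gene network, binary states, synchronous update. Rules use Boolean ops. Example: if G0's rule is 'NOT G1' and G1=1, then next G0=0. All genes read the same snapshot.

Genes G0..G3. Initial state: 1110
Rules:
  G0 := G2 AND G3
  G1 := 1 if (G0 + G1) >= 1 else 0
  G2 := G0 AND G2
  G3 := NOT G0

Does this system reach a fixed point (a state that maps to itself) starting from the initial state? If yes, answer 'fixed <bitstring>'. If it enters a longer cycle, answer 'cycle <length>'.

Step 0: 1110
Step 1: G0=G2&G3=1&0=0 G1=(1+1>=1)=1 G2=G0&G2=1&1=1 G3=NOT G0=NOT 1=0 -> 0110
Step 2: G0=G2&G3=1&0=0 G1=(0+1>=1)=1 G2=G0&G2=0&1=0 G3=NOT G0=NOT 0=1 -> 0101
Step 3: G0=G2&G3=0&1=0 G1=(0+1>=1)=1 G2=G0&G2=0&0=0 G3=NOT G0=NOT 0=1 -> 0101
Fixed point reached at step 2: 0101

Answer: fixed 0101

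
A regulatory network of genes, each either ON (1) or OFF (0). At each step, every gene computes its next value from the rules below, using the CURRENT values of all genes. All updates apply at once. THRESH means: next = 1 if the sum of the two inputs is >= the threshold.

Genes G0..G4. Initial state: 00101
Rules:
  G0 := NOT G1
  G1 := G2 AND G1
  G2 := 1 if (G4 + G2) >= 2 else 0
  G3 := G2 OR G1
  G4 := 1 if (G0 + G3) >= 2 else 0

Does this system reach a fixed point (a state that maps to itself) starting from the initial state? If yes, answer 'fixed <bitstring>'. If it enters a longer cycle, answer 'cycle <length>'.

Step 0: 00101
Step 1: G0=NOT G1=NOT 0=1 G1=G2&G1=1&0=0 G2=(1+1>=2)=1 G3=G2|G1=1|0=1 G4=(0+0>=2)=0 -> 10110
Step 2: G0=NOT G1=NOT 0=1 G1=G2&G1=1&0=0 G2=(0+1>=2)=0 G3=G2|G1=1|0=1 G4=(1+1>=2)=1 -> 10011
Step 3: G0=NOT G1=NOT 0=1 G1=G2&G1=0&0=0 G2=(1+0>=2)=0 G3=G2|G1=0|0=0 G4=(1+1>=2)=1 -> 10001
Step 4: G0=NOT G1=NOT 0=1 G1=G2&G1=0&0=0 G2=(1+0>=2)=0 G3=G2|G1=0|0=0 G4=(1+0>=2)=0 -> 10000
Step 5: G0=NOT G1=NOT 0=1 G1=G2&G1=0&0=0 G2=(0+0>=2)=0 G3=G2|G1=0|0=0 G4=(1+0>=2)=0 -> 10000
Fixed point reached at step 4: 10000

Answer: fixed 10000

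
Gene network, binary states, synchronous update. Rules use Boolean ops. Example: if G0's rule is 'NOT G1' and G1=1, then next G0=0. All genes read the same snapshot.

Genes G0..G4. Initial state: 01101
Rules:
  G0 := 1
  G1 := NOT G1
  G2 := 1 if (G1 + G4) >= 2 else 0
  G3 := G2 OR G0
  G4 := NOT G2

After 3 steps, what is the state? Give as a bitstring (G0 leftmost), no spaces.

Step 1: G0=1(const) G1=NOT G1=NOT 1=0 G2=(1+1>=2)=1 G3=G2|G0=1|0=1 G4=NOT G2=NOT 1=0 -> 10110
Step 2: G0=1(const) G1=NOT G1=NOT 0=1 G2=(0+0>=2)=0 G3=G2|G0=1|1=1 G4=NOT G2=NOT 1=0 -> 11010
Step 3: G0=1(const) G1=NOT G1=NOT 1=0 G2=(1+0>=2)=0 G3=G2|G0=0|1=1 G4=NOT G2=NOT 0=1 -> 10011

10011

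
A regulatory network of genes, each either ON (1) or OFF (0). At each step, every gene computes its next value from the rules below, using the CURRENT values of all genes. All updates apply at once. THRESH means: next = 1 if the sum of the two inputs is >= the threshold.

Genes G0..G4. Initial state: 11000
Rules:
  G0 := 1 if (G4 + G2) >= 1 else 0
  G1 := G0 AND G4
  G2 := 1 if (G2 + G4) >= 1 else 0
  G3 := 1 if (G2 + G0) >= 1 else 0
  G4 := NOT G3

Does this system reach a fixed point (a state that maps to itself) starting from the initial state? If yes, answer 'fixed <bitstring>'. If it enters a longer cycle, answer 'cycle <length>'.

Answer: fixed 10110

Derivation:
Step 0: 11000
Step 1: G0=(0+0>=1)=0 G1=G0&G4=1&0=0 G2=(0+0>=1)=0 G3=(0+1>=1)=1 G4=NOT G3=NOT 0=1 -> 00011
Step 2: G0=(1+0>=1)=1 G1=G0&G4=0&1=0 G2=(0+1>=1)=1 G3=(0+0>=1)=0 G4=NOT G3=NOT 1=0 -> 10100
Step 3: G0=(0+1>=1)=1 G1=G0&G4=1&0=0 G2=(1+0>=1)=1 G3=(1+1>=1)=1 G4=NOT G3=NOT 0=1 -> 10111
Step 4: G0=(1+1>=1)=1 G1=G0&G4=1&1=1 G2=(1+1>=1)=1 G3=(1+1>=1)=1 G4=NOT G3=NOT 1=0 -> 11110
Step 5: G0=(0+1>=1)=1 G1=G0&G4=1&0=0 G2=(1+0>=1)=1 G3=(1+1>=1)=1 G4=NOT G3=NOT 1=0 -> 10110
Step 6: G0=(0+1>=1)=1 G1=G0&G4=1&0=0 G2=(1+0>=1)=1 G3=(1+1>=1)=1 G4=NOT G3=NOT 1=0 -> 10110
Fixed point reached at step 5: 10110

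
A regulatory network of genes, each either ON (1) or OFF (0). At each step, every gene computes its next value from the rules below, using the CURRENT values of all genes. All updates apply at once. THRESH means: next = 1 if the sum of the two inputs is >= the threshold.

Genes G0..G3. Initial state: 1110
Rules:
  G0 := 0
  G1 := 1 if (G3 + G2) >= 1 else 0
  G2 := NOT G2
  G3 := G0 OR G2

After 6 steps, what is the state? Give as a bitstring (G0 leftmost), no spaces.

Step 1: G0=0(const) G1=(0+1>=1)=1 G2=NOT G2=NOT 1=0 G3=G0|G2=1|1=1 -> 0101
Step 2: G0=0(const) G1=(1+0>=1)=1 G2=NOT G2=NOT 0=1 G3=G0|G2=0|0=0 -> 0110
Step 3: G0=0(const) G1=(0+1>=1)=1 G2=NOT G2=NOT 1=0 G3=G0|G2=0|1=1 -> 0101
Step 4: G0=0(const) G1=(1+0>=1)=1 G2=NOT G2=NOT 0=1 G3=G0|G2=0|0=0 -> 0110
Step 5: G0=0(const) G1=(0+1>=1)=1 G2=NOT G2=NOT 1=0 G3=G0|G2=0|1=1 -> 0101
Step 6: G0=0(const) G1=(1+0>=1)=1 G2=NOT G2=NOT 0=1 G3=G0|G2=0|0=0 -> 0110

0110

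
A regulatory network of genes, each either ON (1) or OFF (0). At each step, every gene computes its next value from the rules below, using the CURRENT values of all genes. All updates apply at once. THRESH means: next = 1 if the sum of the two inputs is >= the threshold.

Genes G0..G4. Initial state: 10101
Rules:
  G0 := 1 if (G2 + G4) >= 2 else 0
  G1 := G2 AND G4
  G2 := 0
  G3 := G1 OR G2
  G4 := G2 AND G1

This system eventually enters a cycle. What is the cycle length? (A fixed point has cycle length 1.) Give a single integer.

Step 0: 10101
Step 1: G0=(1+1>=2)=1 G1=G2&G4=1&1=1 G2=0(const) G3=G1|G2=0|1=1 G4=G2&G1=1&0=0 -> 11010
Step 2: G0=(0+0>=2)=0 G1=G2&G4=0&0=0 G2=0(const) G3=G1|G2=1|0=1 G4=G2&G1=0&1=0 -> 00010
Step 3: G0=(0+0>=2)=0 G1=G2&G4=0&0=0 G2=0(const) G3=G1|G2=0|0=0 G4=G2&G1=0&0=0 -> 00000
Step 4: G0=(0+0>=2)=0 G1=G2&G4=0&0=0 G2=0(const) G3=G1|G2=0|0=0 G4=G2&G1=0&0=0 -> 00000
State from step 4 equals state from step 3 -> cycle length 1

Answer: 1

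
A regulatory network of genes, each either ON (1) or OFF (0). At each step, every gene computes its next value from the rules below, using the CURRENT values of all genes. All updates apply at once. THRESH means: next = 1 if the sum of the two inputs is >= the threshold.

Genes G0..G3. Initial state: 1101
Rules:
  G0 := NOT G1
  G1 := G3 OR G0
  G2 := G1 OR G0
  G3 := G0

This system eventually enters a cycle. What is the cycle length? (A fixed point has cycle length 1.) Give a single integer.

Answer: 5

Derivation:
Step 0: 1101
Step 1: G0=NOT G1=NOT 1=0 G1=G3|G0=1|1=1 G2=G1|G0=1|1=1 G3=G0=1 -> 0111
Step 2: G0=NOT G1=NOT 1=0 G1=G3|G0=1|0=1 G2=G1|G0=1|0=1 G3=G0=0 -> 0110
Step 3: G0=NOT G1=NOT 1=0 G1=G3|G0=0|0=0 G2=G1|G0=1|0=1 G3=G0=0 -> 0010
Step 4: G0=NOT G1=NOT 0=1 G1=G3|G0=0|0=0 G2=G1|G0=0|0=0 G3=G0=0 -> 1000
Step 5: G0=NOT G1=NOT 0=1 G1=G3|G0=0|1=1 G2=G1|G0=0|1=1 G3=G0=1 -> 1111
Step 6: G0=NOT G1=NOT 1=0 G1=G3|G0=1|1=1 G2=G1|G0=1|1=1 G3=G0=1 -> 0111
State from step 6 equals state from step 1 -> cycle length 5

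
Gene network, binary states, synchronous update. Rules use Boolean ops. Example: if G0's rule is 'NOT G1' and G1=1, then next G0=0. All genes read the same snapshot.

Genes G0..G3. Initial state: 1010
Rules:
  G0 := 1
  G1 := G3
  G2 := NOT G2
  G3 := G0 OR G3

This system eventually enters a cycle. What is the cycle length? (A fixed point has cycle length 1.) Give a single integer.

Answer: 2

Derivation:
Step 0: 1010
Step 1: G0=1(const) G1=G3=0 G2=NOT G2=NOT 1=0 G3=G0|G3=1|0=1 -> 1001
Step 2: G0=1(const) G1=G3=1 G2=NOT G2=NOT 0=1 G3=G0|G3=1|1=1 -> 1111
Step 3: G0=1(const) G1=G3=1 G2=NOT G2=NOT 1=0 G3=G0|G3=1|1=1 -> 1101
Step 4: G0=1(const) G1=G3=1 G2=NOT G2=NOT 0=1 G3=G0|G3=1|1=1 -> 1111
State from step 4 equals state from step 2 -> cycle length 2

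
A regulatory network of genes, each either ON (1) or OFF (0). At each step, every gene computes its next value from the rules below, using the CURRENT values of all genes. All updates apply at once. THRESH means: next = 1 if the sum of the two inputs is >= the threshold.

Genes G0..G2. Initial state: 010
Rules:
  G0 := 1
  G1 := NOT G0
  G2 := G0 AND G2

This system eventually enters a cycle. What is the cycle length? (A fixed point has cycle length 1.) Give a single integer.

Step 0: 010
Step 1: G0=1(const) G1=NOT G0=NOT 0=1 G2=G0&G2=0&0=0 -> 110
Step 2: G0=1(const) G1=NOT G0=NOT 1=0 G2=G0&G2=1&0=0 -> 100
Step 3: G0=1(const) G1=NOT G0=NOT 1=0 G2=G0&G2=1&0=0 -> 100
State from step 3 equals state from step 2 -> cycle length 1

Answer: 1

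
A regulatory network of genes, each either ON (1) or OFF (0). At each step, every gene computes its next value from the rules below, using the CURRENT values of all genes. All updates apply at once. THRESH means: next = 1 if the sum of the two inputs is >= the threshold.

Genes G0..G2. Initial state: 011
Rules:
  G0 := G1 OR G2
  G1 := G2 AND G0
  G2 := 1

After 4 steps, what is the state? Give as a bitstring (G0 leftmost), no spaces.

Step 1: G0=G1|G2=1|1=1 G1=G2&G0=1&0=0 G2=1(const) -> 101
Step 2: G0=G1|G2=0|1=1 G1=G2&G0=1&1=1 G2=1(const) -> 111
Step 3: G0=G1|G2=1|1=1 G1=G2&G0=1&1=1 G2=1(const) -> 111
Step 4: G0=G1|G2=1|1=1 G1=G2&G0=1&1=1 G2=1(const) -> 111

111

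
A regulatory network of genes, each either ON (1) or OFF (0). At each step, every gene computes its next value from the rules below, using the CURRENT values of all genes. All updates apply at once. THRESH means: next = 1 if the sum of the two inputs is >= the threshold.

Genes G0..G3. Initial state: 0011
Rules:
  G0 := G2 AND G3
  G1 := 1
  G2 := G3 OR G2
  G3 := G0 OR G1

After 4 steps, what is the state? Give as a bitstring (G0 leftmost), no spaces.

Step 1: G0=G2&G3=1&1=1 G1=1(const) G2=G3|G2=1|1=1 G3=G0|G1=0|0=0 -> 1110
Step 2: G0=G2&G3=1&0=0 G1=1(const) G2=G3|G2=0|1=1 G3=G0|G1=1|1=1 -> 0111
Step 3: G0=G2&G3=1&1=1 G1=1(const) G2=G3|G2=1|1=1 G3=G0|G1=0|1=1 -> 1111
Step 4: G0=G2&G3=1&1=1 G1=1(const) G2=G3|G2=1|1=1 G3=G0|G1=1|1=1 -> 1111

1111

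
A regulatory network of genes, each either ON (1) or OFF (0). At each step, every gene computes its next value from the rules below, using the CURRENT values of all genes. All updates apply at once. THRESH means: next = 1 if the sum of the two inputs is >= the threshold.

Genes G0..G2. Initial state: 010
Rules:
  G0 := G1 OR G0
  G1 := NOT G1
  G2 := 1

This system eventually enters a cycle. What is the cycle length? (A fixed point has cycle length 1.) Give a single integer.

Answer: 2

Derivation:
Step 0: 010
Step 1: G0=G1|G0=1|0=1 G1=NOT G1=NOT 1=0 G2=1(const) -> 101
Step 2: G0=G1|G0=0|1=1 G1=NOT G1=NOT 0=1 G2=1(const) -> 111
Step 3: G0=G1|G0=1|1=1 G1=NOT G1=NOT 1=0 G2=1(const) -> 101
State from step 3 equals state from step 1 -> cycle length 2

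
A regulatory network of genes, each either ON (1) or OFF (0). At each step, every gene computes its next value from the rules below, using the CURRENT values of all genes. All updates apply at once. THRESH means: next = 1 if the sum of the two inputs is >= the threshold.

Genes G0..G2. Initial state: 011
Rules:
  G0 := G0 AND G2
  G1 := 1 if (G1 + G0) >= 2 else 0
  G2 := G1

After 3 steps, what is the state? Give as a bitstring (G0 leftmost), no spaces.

Step 1: G0=G0&G2=0&1=0 G1=(1+0>=2)=0 G2=G1=1 -> 001
Step 2: G0=G0&G2=0&1=0 G1=(0+0>=2)=0 G2=G1=0 -> 000
Step 3: G0=G0&G2=0&0=0 G1=(0+0>=2)=0 G2=G1=0 -> 000

000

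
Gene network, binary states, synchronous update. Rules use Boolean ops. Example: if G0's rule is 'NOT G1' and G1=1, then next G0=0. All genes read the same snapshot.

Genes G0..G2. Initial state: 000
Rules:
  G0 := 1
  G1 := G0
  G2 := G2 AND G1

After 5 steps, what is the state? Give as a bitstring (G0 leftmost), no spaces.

Step 1: G0=1(const) G1=G0=0 G2=G2&G1=0&0=0 -> 100
Step 2: G0=1(const) G1=G0=1 G2=G2&G1=0&0=0 -> 110
Step 3: G0=1(const) G1=G0=1 G2=G2&G1=0&1=0 -> 110
Step 4: G0=1(const) G1=G0=1 G2=G2&G1=0&1=0 -> 110
Step 5: G0=1(const) G1=G0=1 G2=G2&G1=0&1=0 -> 110

110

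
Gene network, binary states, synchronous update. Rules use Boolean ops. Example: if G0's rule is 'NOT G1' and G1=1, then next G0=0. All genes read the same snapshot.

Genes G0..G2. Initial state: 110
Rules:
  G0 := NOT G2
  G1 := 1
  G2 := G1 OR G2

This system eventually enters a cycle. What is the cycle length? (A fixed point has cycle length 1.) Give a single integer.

Step 0: 110
Step 1: G0=NOT G2=NOT 0=1 G1=1(const) G2=G1|G2=1|0=1 -> 111
Step 2: G0=NOT G2=NOT 1=0 G1=1(const) G2=G1|G2=1|1=1 -> 011
Step 3: G0=NOT G2=NOT 1=0 G1=1(const) G2=G1|G2=1|1=1 -> 011
State from step 3 equals state from step 2 -> cycle length 1

Answer: 1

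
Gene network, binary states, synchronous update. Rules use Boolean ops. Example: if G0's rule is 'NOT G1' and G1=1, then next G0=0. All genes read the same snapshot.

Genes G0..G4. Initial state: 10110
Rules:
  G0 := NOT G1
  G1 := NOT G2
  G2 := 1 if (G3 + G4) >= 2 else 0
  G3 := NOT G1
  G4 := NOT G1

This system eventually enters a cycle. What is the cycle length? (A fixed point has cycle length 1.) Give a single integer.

Step 0: 10110
Step 1: G0=NOT G1=NOT 0=1 G1=NOT G2=NOT 1=0 G2=(1+0>=2)=0 G3=NOT G1=NOT 0=1 G4=NOT G1=NOT 0=1 -> 10011
Step 2: G0=NOT G1=NOT 0=1 G1=NOT G2=NOT 0=1 G2=(1+1>=2)=1 G3=NOT G1=NOT 0=1 G4=NOT G1=NOT 0=1 -> 11111
Step 3: G0=NOT G1=NOT 1=0 G1=NOT G2=NOT 1=0 G2=(1+1>=2)=1 G3=NOT G1=NOT 1=0 G4=NOT G1=NOT 1=0 -> 00100
Step 4: G0=NOT G1=NOT 0=1 G1=NOT G2=NOT 1=0 G2=(0+0>=2)=0 G3=NOT G1=NOT 0=1 G4=NOT G1=NOT 0=1 -> 10011
State from step 4 equals state from step 1 -> cycle length 3

Answer: 3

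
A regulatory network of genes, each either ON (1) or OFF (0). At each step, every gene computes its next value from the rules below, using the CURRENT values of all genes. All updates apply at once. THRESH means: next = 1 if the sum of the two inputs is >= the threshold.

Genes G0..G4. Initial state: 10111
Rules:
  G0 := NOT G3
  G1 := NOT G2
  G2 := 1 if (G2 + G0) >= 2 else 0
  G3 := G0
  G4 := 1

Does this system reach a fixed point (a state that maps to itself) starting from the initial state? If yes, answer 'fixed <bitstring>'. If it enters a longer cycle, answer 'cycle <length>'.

Step 0: 10111
Step 1: G0=NOT G3=NOT 1=0 G1=NOT G2=NOT 1=0 G2=(1+1>=2)=1 G3=G0=1 G4=1(const) -> 00111
Step 2: G0=NOT G3=NOT 1=0 G1=NOT G2=NOT 1=0 G2=(1+0>=2)=0 G3=G0=0 G4=1(const) -> 00001
Step 3: G0=NOT G3=NOT 0=1 G1=NOT G2=NOT 0=1 G2=(0+0>=2)=0 G3=G0=0 G4=1(const) -> 11001
Step 4: G0=NOT G3=NOT 0=1 G1=NOT G2=NOT 0=1 G2=(0+1>=2)=0 G3=G0=1 G4=1(const) -> 11011
Step 5: G0=NOT G3=NOT 1=0 G1=NOT G2=NOT 0=1 G2=(0+1>=2)=0 G3=G0=1 G4=1(const) -> 01011
Step 6: G0=NOT G3=NOT 1=0 G1=NOT G2=NOT 0=1 G2=(0+0>=2)=0 G3=G0=0 G4=1(const) -> 01001
Step 7: G0=NOT G3=NOT 0=1 G1=NOT G2=NOT 0=1 G2=(0+0>=2)=0 G3=G0=0 G4=1(const) -> 11001
Cycle of length 4 starting at step 3 -> no fixed point

Answer: cycle 4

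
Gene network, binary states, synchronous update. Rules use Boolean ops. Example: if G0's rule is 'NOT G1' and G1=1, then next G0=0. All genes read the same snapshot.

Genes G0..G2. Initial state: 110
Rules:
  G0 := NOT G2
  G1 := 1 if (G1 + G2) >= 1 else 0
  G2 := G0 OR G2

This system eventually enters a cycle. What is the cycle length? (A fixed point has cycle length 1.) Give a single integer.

Answer: 1

Derivation:
Step 0: 110
Step 1: G0=NOT G2=NOT 0=1 G1=(1+0>=1)=1 G2=G0|G2=1|0=1 -> 111
Step 2: G0=NOT G2=NOT 1=0 G1=(1+1>=1)=1 G2=G0|G2=1|1=1 -> 011
Step 3: G0=NOT G2=NOT 1=0 G1=(1+1>=1)=1 G2=G0|G2=0|1=1 -> 011
State from step 3 equals state from step 2 -> cycle length 1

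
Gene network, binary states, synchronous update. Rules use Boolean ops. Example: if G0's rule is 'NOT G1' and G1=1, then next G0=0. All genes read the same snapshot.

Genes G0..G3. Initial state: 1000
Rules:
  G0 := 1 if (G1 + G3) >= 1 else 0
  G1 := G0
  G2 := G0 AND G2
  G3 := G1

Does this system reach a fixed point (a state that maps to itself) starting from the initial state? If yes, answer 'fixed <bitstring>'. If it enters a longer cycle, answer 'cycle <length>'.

Step 0: 1000
Step 1: G0=(0+0>=1)=0 G1=G0=1 G2=G0&G2=1&0=0 G3=G1=0 -> 0100
Step 2: G0=(1+0>=1)=1 G1=G0=0 G2=G0&G2=0&0=0 G3=G1=1 -> 1001
Step 3: G0=(0+1>=1)=1 G1=G0=1 G2=G0&G2=1&0=0 G3=G1=0 -> 1100
Step 4: G0=(1+0>=1)=1 G1=G0=1 G2=G0&G2=1&0=0 G3=G1=1 -> 1101
Step 5: G0=(1+1>=1)=1 G1=G0=1 G2=G0&G2=1&0=0 G3=G1=1 -> 1101
Fixed point reached at step 4: 1101

Answer: fixed 1101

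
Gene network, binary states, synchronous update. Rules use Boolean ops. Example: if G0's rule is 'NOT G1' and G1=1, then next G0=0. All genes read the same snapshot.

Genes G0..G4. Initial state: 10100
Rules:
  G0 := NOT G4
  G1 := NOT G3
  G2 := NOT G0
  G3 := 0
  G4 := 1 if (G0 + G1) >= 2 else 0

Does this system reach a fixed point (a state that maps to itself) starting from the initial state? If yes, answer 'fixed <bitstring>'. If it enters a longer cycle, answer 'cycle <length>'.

Answer: cycle 4

Derivation:
Step 0: 10100
Step 1: G0=NOT G4=NOT 0=1 G1=NOT G3=NOT 0=1 G2=NOT G0=NOT 1=0 G3=0(const) G4=(1+0>=2)=0 -> 11000
Step 2: G0=NOT G4=NOT 0=1 G1=NOT G3=NOT 0=1 G2=NOT G0=NOT 1=0 G3=0(const) G4=(1+1>=2)=1 -> 11001
Step 3: G0=NOT G4=NOT 1=0 G1=NOT G3=NOT 0=1 G2=NOT G0=NOT 1=0 G3=0(const) G4=(1+1>=2)=1 -> 01001
Step 4: G0=NOT G4=NOT 1=0 G1=NOT G3=NOT 0=1 G2=NOT G0=NOT 0=1 G3=0(const) G4=(0+1>=2)=0 -> 01100
Step 5: G0=NOT G4=NOT 0=1 G1=NOT G3=NOT 0=1 G2=NOT G0=NOT 0=1 G3=0(const) G4=(0+1>=2)=0 -> 11100
Step 6: G0=NOT G4=NOT 0=1 G1=NOT G3=NOT 0=1 G2=NOT G0=NOT 1=0 G3=0(const) G4=(1+1>=2)=1 -> 11001
Cycle of length 4 starting at step 2 -> no fixed point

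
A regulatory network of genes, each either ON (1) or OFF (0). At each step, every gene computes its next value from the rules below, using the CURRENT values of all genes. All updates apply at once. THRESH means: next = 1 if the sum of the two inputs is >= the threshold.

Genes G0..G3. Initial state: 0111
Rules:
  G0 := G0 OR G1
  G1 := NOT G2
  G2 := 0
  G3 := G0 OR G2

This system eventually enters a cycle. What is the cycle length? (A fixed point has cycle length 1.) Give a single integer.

Step 0: 0111
Step 1: G0=G0|G1=0|1=1 G1=NOT G2=NOT 1=0 G2=0(const) G3=G0|G2=0|1=1 -> 1001
Step 2: G0=G0|G1=1|0=1 G1=NOT G2=NOT 0=1 G2=0(const) G3=G0|G2=1|0=1 -> 1101
Step 3: G0=G0|G1=1|1=1 G1=NOT G2=NOT 0=1 G2=0(const) G3=G0|G2=1|0=1 -> 1101
State from step 3 equals state from step 2 -> cycle length 1

Answer: 1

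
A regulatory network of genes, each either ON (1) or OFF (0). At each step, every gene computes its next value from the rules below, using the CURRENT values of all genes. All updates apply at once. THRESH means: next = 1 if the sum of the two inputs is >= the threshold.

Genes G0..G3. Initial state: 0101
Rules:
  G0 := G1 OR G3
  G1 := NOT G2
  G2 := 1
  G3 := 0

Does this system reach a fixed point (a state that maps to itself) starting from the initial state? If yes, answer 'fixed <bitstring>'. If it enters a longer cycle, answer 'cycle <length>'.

Step 0: 0101
Step 1: G0=G1|G3=1|1=1 G1=NOT G2=NOT 0=1 G2=1(const) G3=0(const) -> 1110
Step 2: G0=G1|G3=1|0=1 G1=NOT G2=NOT 1=0 G2=1(const) G3=0(const) -> 1010
Step 3: G0=G1|G3=0|0=0 G1=NOT G2=NOT 1=0 G2=1(const) G3=0(const) -> 0010
Step 4: G0=G1|G3=0|0=0 G1=NOT G2=NOT 1=0 G2=1(const) G3=0(const) -> 0010
Fixed point reached at step 3: 0010

Answer: fixed 0010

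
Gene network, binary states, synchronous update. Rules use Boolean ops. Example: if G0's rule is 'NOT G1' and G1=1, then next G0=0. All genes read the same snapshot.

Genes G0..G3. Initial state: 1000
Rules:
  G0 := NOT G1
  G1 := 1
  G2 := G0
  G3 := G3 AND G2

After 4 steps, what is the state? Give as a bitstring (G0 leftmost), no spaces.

Step 1: G0=NOT G1=NOT 0=1 G1=1(const) G2=G0=1 G3=G3&G2=0&0=0 -> 1110
Step 2: G0=NOT G1=NOT 1=0 G1=1(const) G2=G0=1 G3=G3&G2=0&1=0 -> 0110
Step 3: G0=NOT G1=NOT 1=0 G1=1(const) G2=G0=0 G3=G3&G2=0&1=0 -> 0100
Step 4: G0=NOT G1=NOT 1=0 G1=1(const) G2=G0=0 G3=G3&G2=0&0=0 -> 0100

0100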